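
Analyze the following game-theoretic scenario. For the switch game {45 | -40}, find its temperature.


The game is {45 | -40}, a switch {a | b} with numbers a > b.
Cooling {a | b} by t gives {a - t | b + t}, which stops being hot when a - t = b + t, i.e. at t = (a - b)/2. So the temperature of a switch is (a - b)/2.
Temperature = (Left option - Right option) / 2
= (45 - (-40)) / 2
= 85 / 2
= 85/2

85/2


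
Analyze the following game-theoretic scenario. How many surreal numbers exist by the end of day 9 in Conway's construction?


Day 0: {|} = 0 is born. Count = 1.
Day n: the number of surreal numbers born by day n is 2^(n+1) - 1.
By day 0: 2^1 - 1 = 1
By day 1: 2^2 - 1 = 3
By day 2: 2^3 - 1 = 7
By day 3: 2^4 - 1 = 15
By day 4: 2^5 - 1 = 31
By day 5: 2^6 - 1 = 63
By day 6: 2^7 - 1 = 127
By day 7: 2^8 - 1 = 255
By day 8: 2^9 - 1 = 511
By day 9: 2^10 - 1 = 1023
By day 9: 1023 surreal numbers.

1023


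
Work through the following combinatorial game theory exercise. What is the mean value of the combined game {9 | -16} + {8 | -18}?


G1 = {9 | -16}, G2 = {8 | -18}
Each is a switch {a | b} with numbers a > b; its mean value is (a + b)/2, and mean value is additive over game sums: m(G1 + G2) = m(G1) + m(G2).
Mean of G1 = (9 + (-16))/2 = -7/2 = -7/2
Mean of G2 = (8 + (-18))/2 = -10/2 = -5
Mean of G1 + G2 = -7/2 + -5 = -17/2

-17/2


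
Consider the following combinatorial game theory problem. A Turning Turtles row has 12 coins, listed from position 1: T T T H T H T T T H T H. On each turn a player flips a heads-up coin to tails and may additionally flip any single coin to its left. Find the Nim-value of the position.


Coins: T T T H T H T T T H T H
Key fact: a single head at position k behaves exactly like a Nim heap of size k (turning it to T and optionally flipping a coin at j < k corresponds to moving the heap from k to j, or to 0), and heads combine as a disjunctive sum (two heads at the same place would cancel, matching j XOR j = 0). So the Nim-value is the XOR of the 1-indexed positions of the heads.
Face-up positions (1-indexed): [4, 6, 10, 12]
XOR 0 with 4: 0 XOR 4 = 4
XOR 4 with 6: 4 XOR 6 = 2
XOR 2 with 10: 2 XOR 10 = 8
XOR 8 with 12: 8 XOR 12 = 4
Nim-value = 4

4


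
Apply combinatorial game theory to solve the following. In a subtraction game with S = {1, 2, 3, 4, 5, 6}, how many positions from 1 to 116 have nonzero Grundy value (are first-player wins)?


Subtraction set S = {1, 2, 3, 4, 5, 6}, so G(n) = n mod 7.
G(n) = 0 when n is a multiple of 7.
Multiples of 7 in [1, 116]: 16
N-positions (nonzero Grundy) = 116 - 16 = 100

100


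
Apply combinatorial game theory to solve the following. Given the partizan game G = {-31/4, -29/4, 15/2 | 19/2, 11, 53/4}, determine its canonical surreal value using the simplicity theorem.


Left options: {-31/4, -29/4, 15/2}, max = 15/2
Right options: {19/2, 11, 53/4}, min = 19/2
All options are numbers and max(Left) < min(Right), so by the simplicity theorem the value is the simplest (earliest-born) number strictly between 15/2 and 19/2.
Integers 8 through 9 all lie strictly between 15/2 and 19/2.
Among integers, the simplest (lowest birthday = smallest |n|; 0 is born on day 0, +-n on day n) is 8.
No non-integer in the interval can be simpler: if x is a non-integer in the interval, then floor(x) or ceil(x) also lies in the interval (the interval contains an integer), and both are proper prefixes of x's sign expansion, i.e. born earlier. So the game value is 8.
Game value = 8

8


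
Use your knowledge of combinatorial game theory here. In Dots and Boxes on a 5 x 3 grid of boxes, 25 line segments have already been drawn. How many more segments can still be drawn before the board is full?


Grid: 5 x 3 boxes, i.e. 6 rows and 4 columns of dots.
Horizontal edges: (rows + 1) * cols = 6 * 3 = 18
Vertical edges: rows * (cols + 1) = 5 * 4 = 20
Total edges: 18 + 20 = 38
Edges drawn: 25
Remaining: 38 - 25 = 13

13


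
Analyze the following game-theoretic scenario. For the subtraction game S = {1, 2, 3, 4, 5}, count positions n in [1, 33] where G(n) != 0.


Subtraction set S = {1, 2, 3, 4, 5}, so G(n) = n mod 6.
G(n) = 0 when n is a multiple of 6.
Multiples of 6 in [1, 33]: 5
N-positions (nonzero Grundy) = 33 - 5 = 28

28


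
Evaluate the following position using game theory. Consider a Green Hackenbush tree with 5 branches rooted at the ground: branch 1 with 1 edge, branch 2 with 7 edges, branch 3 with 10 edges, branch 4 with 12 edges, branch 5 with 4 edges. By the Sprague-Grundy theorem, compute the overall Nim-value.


The tree has 5 branches from the ground vertex.
In Green Hackenbush, the Nim-value of a simple path of length k is k.
Branch 1: length 1, Nim-value = 1
Branch 2: length 7, Nim-value = 7
Branch 3: length 10, Nim-value = 10
Branch 4: length 12, Nim-value = 12
Branch 5: length 4, Nim-value = 4
Total Nim-value = XOR of all branch values:
0 XOR 1 = 1
1 XOR 7 = 6
6 XOR 10 = 12
12 XOR 12 = 0
0 XOR 4 = 4
Nim-value of the tree = 4

4


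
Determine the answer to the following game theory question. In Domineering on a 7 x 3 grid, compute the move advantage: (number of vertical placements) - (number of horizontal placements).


Board is 7 x 3 (rows x cols).
Left (vertical) placements: (rows-1) * cols = 6 * 3 = 18
Right (horizontal) placements: rows * (cols-1) = 7 * 2 = 14
Advantage = Left - Right = 18 - 14 = 4

4


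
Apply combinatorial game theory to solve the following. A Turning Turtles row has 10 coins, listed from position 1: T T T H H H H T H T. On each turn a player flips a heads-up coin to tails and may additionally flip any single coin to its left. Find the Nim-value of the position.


Coins: T T T H H H H T H T
Key fact: a single head at position k behaves exactly like a Nim heap of size k (turning it to T and optionally flipping a coin at j < k corresponds to moving the heap from k to j, or to 0), and heads combine as a disjunctive sum (two heads at the same place would cancel, matching j XOR j = 0). So the Nim-value is the XOR of the 1-indexed positions of the heads.
Face-up positions (1-indexed): [4, 5, 6, 7, 9]
XOR 0 with 4: 0 XOR 4 = 4
XOR 4 with 5: 4 XOR 5 = 1
XOR 1 with 6: 1 XOR 6 = 7
XOR 7 with 7: 7 XOR 7 = 0
XOR 0 with 9: 0 XOR 9 = 9
Nim-value = 9

9


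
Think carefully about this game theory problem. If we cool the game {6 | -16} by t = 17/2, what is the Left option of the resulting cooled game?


Original game: {6 | -16} (a switch {a | b} with a > b).
Cooling by t (for t below the temperature (a - b)/2 = 11) taxes each move by t: {a | b} cooled by t is {a - t | b + t}.
Cooling amount: t = 17/2
Cooled Left option: 6 - 17/2 = -5/2
Cooled Right option: -16 + 17/2 = -15/2
Cooled game: {-5/2 | -15/2}
Left option = -5/2

-5/2


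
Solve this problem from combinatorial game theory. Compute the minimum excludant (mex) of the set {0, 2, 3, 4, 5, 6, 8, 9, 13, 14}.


Set = {0, 2, 3, 4, 5, 6, 8, 9, 13, 14}
0 is in the set.
1 is NOT in the set. This is the mex.
mex = 1

1


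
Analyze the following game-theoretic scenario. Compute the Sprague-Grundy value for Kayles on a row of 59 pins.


Kayles: a move removes 1 or 2 adjacent pins from a contiguous row.
Removing pins from a row of k leaves two independent rows (a, b) with a + b = k - 1 (one pin) or a + b = k - 2 (two pins); an end removal gives a = 0.
By Sprague-Grundy, G(k) = mex{ G(a) XOR G(b) } over all these splits. G(0) = 0.
G(1): splits (0,0):0^0=0 -> mex({0}) = 1
G(2): splits (0,1):0^1=1 (0,0):0^0=0 -> mex({0, 1}) = 2
G(3): splits (0,2):0^2=2 (1,1):1^1=0 (0,1):0^1=1 -> mex({0, 1, 2}) = 3
G(4): splits (0,3):0^3=3 (1,2):1^2=3 (0,2):0^2=2 (1,1):1^1=0 -> mex({0, 2, 3}) = 1
G(5): splits (0,4):0^1=1 (1,3):1^3=2 (2,2):2^2=0 (0,3):0^3=3 (1,2):1^2=3 -> mex({0, 1, 2, 3}) = 4
G(6) = mex({0, 1, 2, 4}) = 3
G(7) = mex({0, 1, 3, 4, 5}) = 2
G(8) = mex({0, 2, 3, 5, 6}) = 1
G(9) = mex({0, 1, 2, 3, 6, 7}) = 4
G(10) = mex({0, 1, 3, 4, 5, 7}) = 2
G(11) = mex({0, 1, 2, 3, 4, 5}) = 6
G(12) = mex({0, 1, 2, 3, 5, 6, 7}) = 4
G(13) = mex({0, 2, 3, 4, 6, 7}) = 1
G(14) = mex({0, 1, 4, 5, 6, 7}) = 2
G(15) = mex({0, 1, 2, 3, 4, 5, 6}) = 7
G(16) = mex({0, 2, 3, 5, 6, 7}) = 1
G(17) = mex({0, 1, 2, 3, 5, 6, 7}) = 4
G(18) = mex({0, 1, 2, 4, 5, 6}) = 3
G(19) = mex({0, 1, 3, 4, 5, 7}) = 2
G(20) = mex({0, 2, 3, 4, 5, 6, 7}) = 1
G(21) = mex({0, 1, 2, 3, 5, 6, 7}) = 4
G(22) = mex({0, 1, 2, 3, 4, 5, 7}) = 6
G(23) = mex({0, 1, 2, 3, 4, 5, 6}) = 7
G(24) = mex({0, 1, 2, 3, 5, 6, 7}) = 4
G(25) = mex({0, 2, 3, 4, 6, 7}) = 1
G(26) = mex({0, 1, 3, 4, 5, 6, 7}) = 2
G(27) = mex({0, 1, 2, 3, 4, 5, 6, 7}) = 8
G(28) = mex({0, 1, 2, 3, 4, 6, 7, 8}) = 5
G(29) = mex({0, 1, 2, 3, 5, 6, 7, 8, 9}) = 4
G(30) = mex({0, 1, 2, 3, 4, 5, 6, 9, 10}) = 7
G(31) = mex({0, 1, 3, 4, 5, 7, 10, 11}) = 2
G(32) = mex({0, 2, 3, 4, 5, 6, 7, 9, 11}) = 1
G(33) = mex({0, 1, 2, 3, 4, 5, 6, 7, 9, 12}) = 8
G(34) = mex({0, 1, 2, 3, 4, 5, 7, 8, 11, 12}) = 6
G(35) = mex({0, 1, 2, 3, 4, 5, 6, 8, 9, 10, 11}) = 7
G(36) = mex({0, 1, 2, 3, 5, 6, 7, 9, 10}) = 4
G(37) = mex({0, 2, 3, 4, 6, 7, 9, 10, 11, 12}) = 1
G(38) = mex({0, 1, 3, 4, 5, 6, 7, 9, 10, 11, 12}) = 2
G(39) = mex({0, 1, 2, 4, 5, 6, 7, 9, 10, 12, 14}) = 3
G(40) = mex({0, 2, 3, 4, 6, 7, 11, 12, 14}) = 1
G(41) = mex({0, 1, 2, 3, 5, 6, 7, 9, 10, 11, 12}) = 4
G(42) = mex({0, 1, 2, 3, 4, 5, 6, 9, 10}) = 7
G(43) = mex({0, 1, 3, 4, 5, 7, 9, 10, 12, 15}) = 2
G(44) = mex({0, 2, 3, 4, 5, 6, 7, 9, 10, 12, 15}) = 1
G(45) = mex({0, 1, 2, 3, 4, 5, 6, 7, 9, 10, 12, 14}) = 8
G(46) = mex({0, 1, 3, 4, 5, 7, 8, 11, 12, 14}) = 2
G(47) = mex({0, 1, 2, 3, 4, 5, 6, 8, 9, 10, 11, 12}) = 7
G(48) = mex({0, 1, 2, 3, 5, 6, 7, 9, 10}) = 4
G(49) = mex({0, 2, 3, 4, 6, 7, 9, 10, 11, 12, 15}) = 1
G(50) = mex({0, 1, 4, 5, 6, 7, 9, 11, 12, 14, 15}) = 2
G(51) = mex({0, 1, 2, 3, 4, 5, 6, 7, 9, 12, 14, 15}) = 8
G(52) = mex({0, 2, 3, 4, 5, 6, 7, 8, 11, 12, 15}) = 1
G(53) = mex({0, 1, 2, 3, 5, 6, 7, 8, 9, 10, 11, 12}) = 4
G(54) = mex({0, 1, 2, 3, 4, 5, 6, 9, 10}) = 7
G(55) = mex({0, 1, 3, 4, 5, 7, 9, 10, 11, 12}) = 2
G(56) = mex({0, 2, 3, 4, 5, 6, 7, 9, 10, 11, 12, 13, 14}) = 1
G(57) = mex({0, 1, 2, 3, 5, 6, 7, 9, 10, 12, 13, 14, 15}) = 4
G(58) = mex({0, 1, 3, 4, 5, 7, 11, 12, 14, 15}) = 2
G(59) = mex({0, 1, 2, 3, 4, 5, 6, 9, 10, 11, 12, 15}) = 7
Therefore G(59) = 7.

7


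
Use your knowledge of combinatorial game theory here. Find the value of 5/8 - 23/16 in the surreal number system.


x = 5/8, y = 23/16
Converting to common denominator: 16
x = 10/16, y = 23/16
x - y = 5/8 - 23/16 = -13/16

-13/16


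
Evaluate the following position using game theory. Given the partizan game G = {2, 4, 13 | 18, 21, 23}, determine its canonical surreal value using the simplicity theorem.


Left options: {2, 4, 13}, max = 13
Right options: {18, 21, 23}, min = 18
All options are numbers and max(Left) < min(Right), so by the simplicity theorem the value is the simplest (earliest-born) number strictly between 13 and 18.
Integers 14 through 17 all lie strictly between 13 and 18.
Among integers, the simplest (lowest birthday = smallest |n|; 0 is born on day 0, +-n on day n) is 14.
No non-integer in the interval can be simpler: if x is a non-integer in the interval, then floor(x) or ceil(x) also lies in the interval (the interval contains an integer), and both are proper prefixes of x's sign expansion, i.e. born earlier. So the game value is 14.
Game value = 14

14


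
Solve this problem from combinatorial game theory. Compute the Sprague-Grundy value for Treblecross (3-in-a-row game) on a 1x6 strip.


Treblecross: place X on empty cells; 3-in-a-row wins.
Playing within two cells of an existing X lets the opponent win at once, so sensible play treats the cells i-2..i+2 around each X as dead. The player left with no safe cell loses, so this is a normal-play take-away game on strips of safe cells.
Placing X at cell i (0-indexed) of a strip of k safe cells leaves independent strips of sizes max(0, i-2) and max(0, k-i-3). Hence G(k) = mex{ G(max(0,i-2)) XOR G(max(0,k-i-3)) : 0 <= i < k }, with G(0) = 0.
G(1): splits (0,0):0^0=0 -> mex({0}) = 1
G(2): splits (0,0):0^0=0 -> mex({0}) = 1
G(3): splits (0,0):0^0=0 -> mex({0}) = 1
G(4): splits (0,1):0^1=1 (0,0):0^0=0 -> mex({0, 1}) = 2
G(5): splits (0,2):0^1=1 (0,1):0^1=1 (0,0):0^0=0 -> mex({0, 1}) = 2
G(6) = mex({1}) = 0
Therefore G(6) = 0.

0


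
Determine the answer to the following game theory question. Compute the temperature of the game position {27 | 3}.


The game is {27 | 3}, a switch {a | b} with numbers a > b.
Cooling {a | b} by t gives {a - t | b + t}, which stops being hot when a - t = b + t, i.e. at t = (a - b)/2. So the temperature of a switch is (a - b)/2.
Temperature = (Left option - Right option) / 2
= (27 - (3)) / 2
= 24 / 2
= 12

12


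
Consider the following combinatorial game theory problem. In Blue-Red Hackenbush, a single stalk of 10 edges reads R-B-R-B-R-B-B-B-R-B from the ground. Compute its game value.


Edges (from ground): R-B-R-B-R-B-B-B-R-B
By Berlekamp's sign-expansion rule, a Blue-Red Hackenbush stalk has the value of the surreal number whose sign sequence is the edge sequence with B -> + and R -> -.
Sign sequence: -+-+-+++-+
Trace the sign expansion in the surreal number tree, starting from 0:
Edge 1: R (sign -) -> bounds (-inf, 0), value = -1
Edge 2: B (sign +) -> bounds (-1, 0), value = -1/2
Edge 3: R (sign -) -> bounds (-1, -1/2), value = -3/4
Edge 4: B (sign +) -> bounds (-3/4, -1/2), value = -5/8
Edge 5: R (sign -) -> bounds (-3/4, -5/8), value = -11/16
Edge 6: B (sign +) -> bounds (-11/16, -5/8), value = -21/32
Edge 7: B (sign +) -> bounds (-21/32, -5/8), value = -41/64
Edge 8: B (sign +) -> bounds (-41/64, -5/8), value = -81/128
Edge 9: R (sign -) -> bounds (-41/64, -81/128), value = -163/256
Edge 10: B (sign +) -> bounds (-163/256, -81/128), value = -325/512
Game value = -325/512

-325/512


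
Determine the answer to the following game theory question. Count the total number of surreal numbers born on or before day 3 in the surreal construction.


Day 0: {|} = 0 is born. Count = 1.
Day n: the number of surreal numbers born by day n is 2^(n+1) - 1.
By day 0: 2^1 - 1 = 1
By day 1: 2^2 - 1 = 3
By day 2: 2^3 - 1 = 7
By day 3: 2^4 - 1 = 15
By day 3: 15 surreal numbers.

15


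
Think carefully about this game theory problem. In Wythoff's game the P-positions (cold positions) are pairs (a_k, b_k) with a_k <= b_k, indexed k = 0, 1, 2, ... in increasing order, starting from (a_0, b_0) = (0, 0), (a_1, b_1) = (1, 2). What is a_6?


By Wythoff's theorem, a_k = floor(k * phi) and b_k = floor(k * phi^2) = a_k + k, where phi = (1 + sqrt(5))/2 is the golden ratio.
phi = (1 + sqrt(5))/2 = 1.618034
k = 6
k * phi = 6 * 1.618034 = 9.708204
a_6 = floor(k * phi) = 9

9


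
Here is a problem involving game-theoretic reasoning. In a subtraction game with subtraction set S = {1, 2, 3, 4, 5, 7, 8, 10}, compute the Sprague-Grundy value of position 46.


The subtraction set is S = {1, 2, 3, 4, 5, 7, 8, 10}.
G(k) = mex{ G(k - s) : s in S, s <= k }. We compute iteratively: G(0) = 0.
G(1) = mex({0}) = 1
G(2) = mex({0, 1}) = 2
G(3) = mex({0, 1, 2}) = 3
G(4) = mex({0, 1, 2, 3}) = 4
G(5) = mex({0, 1, 2, 3, 4}) = 5
G(6) = mex({1, 2, 3, 4, 5}) = 0
G(7) = mex({0, 2, 3, 4, 5}) = 1
G(8) = mex({0, 1, 3, 4, 5}) = 2
G(9) = mex({0, 1, 2, 4, 5}) = 3
G(10) = mex({0, 1, 2, 3, 5}) = 4
G(11) = mex({0, 1, 2, 3, 4}) = 5
G(12) = mex({1, 2, 3, 4, 5}) = 0
G(13) = mex({0, 2, 3, 4, 5}) = 1
G(14) = mex({0, 1, 3, 4, 5}) = 2
G(15) = mex({0, 1, 2, 4, 5}) = 3
Observe that G(6)..G(15) = 0, 1, 2, 3, 4, 5, 0, 1, 2, 3 repeats G(0)..G(9) = 0, 1, 2, 3, 4, 5, 0, 1, 2, 3.
For k >= max(S) = 10, G(k) is determined by the previous 10 values G(k-10)..G(k-1); a window of 10 consecutive values has recurred shifted by 6, so by induction G(k + 6) = G(k) for all k >= 0: the sequence is periodic from the start with period 6.
One period: G(0..5) = 0, 1, 2, 3, 4, 5.
46 mod 6 = 4, so G(46) = G(4) = 4.

4


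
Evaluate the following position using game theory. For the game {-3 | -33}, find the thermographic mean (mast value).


Game = {-3 | -33}, a switch {a | b} with numbers a > b.
Its thermograph has left wall a - t and right wall b + t, which meet at t = (a - b)/2, where both equal (a + b)/2. So the mast (mean value) is at (a + b)/2.
Mean = (-3 + (-33))/2 = -36/2 = -18

-18


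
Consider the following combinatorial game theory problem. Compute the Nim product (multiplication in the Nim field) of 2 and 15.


Nim multiplication is bilinear over XOR: (u XOR v) * w = (u*w) XOR (v*w).
So we split each operand into its bit components and XOR the pairwise Nim products.
2 = 2 (as XOR of powers of 2).
15 = 1 + 2 + 4 + 8 (as XOR of powers of 2).
Using the standard Nim-product table on single bits:
  2*2 = 3,   2*4 = 8,   2*8 = 12,
  4*4 = 6,   4*8 = 11,  8*8 = 13,
and  1*x = x (identity), k*l = l*k (commutative).
Pairwise Nim products:
  2 * 1 = 2
  2 * 2 = 3
  2 * 4 = 8
  2 * 8 = 12
XOR them: 2 XOR 3 XOR 8 XOR 12 = 5.
Result: 2 * 15 = 5 (in Nim).

5


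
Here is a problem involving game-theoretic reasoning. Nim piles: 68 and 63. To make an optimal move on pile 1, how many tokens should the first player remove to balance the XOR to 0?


Piles: 68 and 63
Current XOR: 68 XOR 63 = 123 (non-zero, so this is an N-position).
To make the XOR zero, we need to find a move that balances the piles.
For pile 1 (size 68): target = 68 XOR 123 = 63
We reduce pile 1 from 68 to 63.
Tokens removed: 68 - 63 = 5
Verification: 63 XOR 63 = 0

5


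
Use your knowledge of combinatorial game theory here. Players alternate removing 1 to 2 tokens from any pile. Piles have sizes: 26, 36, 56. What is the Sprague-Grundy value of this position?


Subtraction set: {1, 2}
For this subtraction set, G(n) = n mod 3 (period = max + 1 = 3).
Pile 1 (size 26): G(26) = 26 mod 3 = 2
Pile 2 (size 36): G(36) = 36 mod 3 = 0
Pile 3 (size 56): G(56) = 56 mod 3 = 2
Total Grundy value = XOR of all: 2 XOR 0 XOR 2 = 0

0


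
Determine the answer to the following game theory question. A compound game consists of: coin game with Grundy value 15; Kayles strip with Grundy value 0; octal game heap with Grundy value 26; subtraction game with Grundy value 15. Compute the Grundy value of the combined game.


By the Sprague-Grundy theorem, the Grundy value of a sum of games is the XOR of individual Grundy values.
coin game: Grundy value = 15. Running XOR: 0 XOR 15 = 15
Kayles strip: Grundy value = 0. Running XOR: 15 XOR 0 = 15
octal game heap: Grundy value = 26. Running XOR: 15 XOR 26 = 21
subtraction game: Grundy value = 15. Running XOR: 21 XOR 15 = 26
The combined Grundy value is 26.

26


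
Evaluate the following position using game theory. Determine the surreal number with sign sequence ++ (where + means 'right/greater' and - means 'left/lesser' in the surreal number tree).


Sign expansion: ++
Rule: track bounds (lo, hi), initially (-inf, +inf). On '+', the current value becomes lo and we move to the simplest number in (value, hi): value + 1 if hi = +inf, otherwise the midpoint (value + hi)/2. On '-', the current value becomes hi and we move to value - 1 if lo = -inf, otherwise the midpoint (lo + value)/2.
Start at 0.
Step 1: sign = +, move right. Bounds: (0, +inf). Value = 1
Step 2: sign = +, move right. Bounds: (1, +inf). Value = 2
The surreal number with sign expansion ++ is 2.

2


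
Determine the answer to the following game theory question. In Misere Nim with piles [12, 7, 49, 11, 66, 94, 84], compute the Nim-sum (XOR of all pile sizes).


We need the XOR (exclusive or) of all pile sizes.
After XOR-ing pile 1 (size 12): 0 XOR 12 = 12
After XOR-ing pile 2 (size 7): 12 XOR 7 = 11
After XOR-ing pile 3 (size 49): 11 XOR 49 = 58
After XOR-ing pile 4 (size 11): 58 XOR 11 = 49
After XOR-ing pile 5 (size 66): 49 XOR 66 = 115
After XOR-ing pile 6 (size 94): 115 XOR 94 = 45
After XOR-ing pile 7 (size 84): 45 XOR 84 = 121
The Nim-value of this position is 121.

121


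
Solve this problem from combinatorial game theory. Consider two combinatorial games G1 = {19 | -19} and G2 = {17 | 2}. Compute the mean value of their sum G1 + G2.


G1 = {19 | -19}, G2 = {17 | 2}
Each is a switch {a | b} with numbers a > b; its mean value is (a + b)/2, and mean value is additive over game sums: m(G1 + G2) = m(G1) + m(G2).
Mean of G1 = (19 + (-19))/2 = 0/2 = 0
Mean of G2 = (17 + (2))/2 = 19/2 = 19/2
Mean of G1 + G2 = 0 + 19/2 = 19/2

19/2


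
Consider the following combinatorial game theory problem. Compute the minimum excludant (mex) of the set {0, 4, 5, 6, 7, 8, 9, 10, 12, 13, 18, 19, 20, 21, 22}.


Set = {0, 4, 5, 6, 7, 8, 9, 10, 12, 13, 18, 19, 20, 21, 22}
0 is in the set.
1 is NOT in the set. This is the mex.
mex = 1

1


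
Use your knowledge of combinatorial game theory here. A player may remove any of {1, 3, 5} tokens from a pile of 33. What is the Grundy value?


The subtraction set is S = {1, 3, 5}.
G(k) = mex{ G(k - s) : s in S, s <= k }. We compute iteratively: G(0) = 0.
G(1) = mex({0}) = 1
G(2) = mex({1}) = 0
G(3) = mex({0}) = 1
G(4) = mex({1}) = 0
G(5) = mex({0}) = 1
G(6) = mex({1}) = 0
Observe that G(2)..G(6) = 0, 1, 0, 1, 0 repeats G(0)..G(4) = 0, 1, 0, 1, 0.
For k >= max(S) = 5, G(k) is determined by the previous 5 values G(k-5)..G(k-1); a window of 5 consecutive values has recurred shifted by 2, so by induction G(k + 2) = G(k) for all k >= 0: the sequence is periodic from the start with period 2.
One period: G(0..1) = 0, 1.
33 mod 2 = 1, so G(33) = G(1) = 1.

1


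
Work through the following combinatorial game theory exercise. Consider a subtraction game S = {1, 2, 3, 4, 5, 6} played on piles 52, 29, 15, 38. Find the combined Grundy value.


Subtraction set: {1, 2, 3, 4, 5, 6}
For this subtraction set, G(n) = n mod 7 (period = max + 1 = 7).
Pile 1 (size 52): G(52) = 52 mod 7 = 3
Pile 2 (size 29): G(29) = 29 mod 7 = 1
Pile 3 (size 15): G(15) = 15 mod 7 = 1
Pile 4 (size 38): G(38) = 38 mod 7 = 3
Total Grundy value = XOR of all: 3 XOR 1 XOR 1 XOR 3 = 0

0


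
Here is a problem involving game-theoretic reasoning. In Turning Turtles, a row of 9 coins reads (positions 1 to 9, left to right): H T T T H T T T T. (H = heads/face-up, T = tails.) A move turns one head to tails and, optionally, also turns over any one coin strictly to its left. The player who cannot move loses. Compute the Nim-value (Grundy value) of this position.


Coins: H T T T H T T T T
Key fact: a single head at position k behaves exactly like a Nim heap of size k (turning it to T and optionally flipping a coin at j < k corresponds to moving the heap from k to j, or to 0), and heads combine as a disjunctive sum (two heads at the same place would cancel, matching j XOR j = 0). So the Nim-value is the XOR of the 1-indexed positions of the heads.
Face-up positions (1-indexed): [1, 5]
XOR 0 with 1: 0 XOR 1 = 1
XOR 1 with 5: 1 XOR 5 = 4
Nim-value = 4

4


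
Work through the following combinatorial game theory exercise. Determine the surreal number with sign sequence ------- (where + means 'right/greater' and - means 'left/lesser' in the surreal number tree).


Sign expansion: -------
Rule: track bounds (lo, hi), initially (-inf, +inf). On '+', the current value becomes lo and we move to the simplest number in (value, hi): value + 1 if hi = +inf, otherwise the midpoint (value + hi)/2. On '-', the current value becomes hi and we move to value - 1 if lo = -inf, otherwise the midpoint (lo + value)/2.
Start at 0.
Step 1: sign = -, move left. Bounds: (-inf, 0). Value = -1
Step 2: sign = -, move left. Bounds: (-inf, -1). Value = -2
Step 3: sign = -, move left. Bounds: (-inf, -2). Value = -3
Step 4: sign = -, move left. Bounds: (-inf, -3). Value = -4
Step 5: sign = -, move left. Bounds: (-inf, -4). Value = -5
Step 6: sign = -, move left. Bounds: (-inf, -5). Value = -6
Step 7: sign = -, move left. Bounds: (-inf, -6). Value = -7
The surreal number with sign expansion ------- is -7.

-7


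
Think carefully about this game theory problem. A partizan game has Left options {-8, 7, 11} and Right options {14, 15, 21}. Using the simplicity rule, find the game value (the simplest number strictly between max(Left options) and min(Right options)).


Left options: {-8, 7, 11}, max = 11
Right options: {14, 15, 21}, min = 14
All options are numbers and max(Left) < min(Right), so by the simplicity theorem the value is the simplest (earliest-born) number strictly between 11 and 14.
Integers 12 through 13 all lie strictly between 11 and 14.
Among integers, the simplest (lowest birthday = smallest |n|; 0 is born on day 0, +-n on day n) is 12.
No non-integer in the interval can be simpler: if x is a non-integer in the interval, then floor(x) or ceil(x) also lies in the interval (the interval contains an integer), and both are proper prefixes of x's sign expansion, i.e. born earlier. So the game value is 12.
Game value = 12

12


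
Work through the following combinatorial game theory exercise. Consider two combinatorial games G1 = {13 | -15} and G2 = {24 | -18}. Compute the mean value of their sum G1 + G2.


G1 = {13 | -15}, G2 = {24 | -18}
Each is a switch {a | b} with numbers a > b; its mean value is (a + b)/2, and mean value is additive over game sums: m(G1 + G2) = m(G1) + m(G2).
Mean of G1 = (13 + (-15))/2 = -2/2 = -1
Mean of G2 = (24 + (-18))/2 = 6/2 = 3
Mean of G1 + G2 = -1 + 3 = 2

2


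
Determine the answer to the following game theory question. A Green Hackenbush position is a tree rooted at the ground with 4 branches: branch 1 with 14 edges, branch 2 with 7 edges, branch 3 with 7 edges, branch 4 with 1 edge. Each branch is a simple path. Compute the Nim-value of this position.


The tree has 4 branches from the ground vertex.
In Green Hackenbush, the Nim-value of a simple path of length k is k.
Branch 1: length 14, Nim-value = 14
Branch 2: length 7, Nim-value = 7
Branch 3: length 7, Nim-value = 7
Branch 4: length 1, Nim-value = 1
Total Nim-value = XOR of all branch values:
0 XOR 14 = 14
14 XOR 7 = 9
9 XOR 7 = 14
14 XOR 1 = 15
Nim-value of the tree = 15

15


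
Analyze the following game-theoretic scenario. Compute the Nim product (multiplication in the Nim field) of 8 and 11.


Nim multiplication is bilinear over XOR: (u XOR v) * w = (u*w) XOR (v*w).
So we split each operand into its bit components and XOR the pairwise Nim products.
8 = 8 (as XOR of powers of 2).
11 = 1 + 2 + 8 (as XOR of powers of 2).
Using the standard Nim-product table on single bits:
  2*2 = 3,   2*4 = 8,   2*8 = 12,
  4*4 = 6,   4*8 = 11,  8*8 = 13,
and  1*x = x (identity), k*l = l*k (commutative).
Pairwise Nim products:
  8 * 1 = 8
  8 * 2 = 12
  8 * 8 = 13
XOR them: 8 XOR 12 XOR 13 = 9.
Result: 8 * 11 = 9 (in Nim).

9


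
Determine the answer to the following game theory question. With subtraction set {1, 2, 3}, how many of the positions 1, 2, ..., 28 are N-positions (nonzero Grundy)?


Subtraction set S = {1, 2, 3}, so G(n) = n mod 4.
G(n) = 0 when n is a multiple of 4.
Multiples of 4 in [1, 28]: 7
N-positions (nonzero Grundy) = 28 - 7 = 21

21


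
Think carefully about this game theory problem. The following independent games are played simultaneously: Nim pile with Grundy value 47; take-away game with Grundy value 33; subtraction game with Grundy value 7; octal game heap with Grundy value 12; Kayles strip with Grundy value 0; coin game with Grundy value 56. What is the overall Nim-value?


By the Sprague-Grundy theorem, the Grundy value of a sum of games is the XOR of individual Grundy values.
Nim pile: Grundy value = 47. Running XOR: 0 XOR 47 = 47
take-away game: Grundy value = 33. Running XOR: 47 XOR 33 = 14
subtraction game: Grundy value = 7. Running XOR: 14 XOR 7 = 9
octal game heap: Grundy value = 12. Running XOR: 9 XOR 12 = 5
Kayles strip: Grundy value = 0. Running XOR: 5 XOR 0 = 5
coin game: Grundy value = 56. Running XOR: 5 XOR 56 = 61
The combined Grundy value is 61.

61


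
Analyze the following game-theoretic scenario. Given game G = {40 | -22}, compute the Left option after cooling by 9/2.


Original game: {40 | -22} (a switch {a | b} with a > b).
Cooling by t (for t below the temperature (a - b)/2 = 31) taxes each move by t: {a | b} cooled by t is {a - t | b + t}.
Cooling amount: t = 9/2
Cooled Left option: 40 - 9/2 = 71/2
Cooled Right option: -22 + 9/2 = -35/2
Cooled game: {71/2 | -35/2}
Left option = 71/2

71/2


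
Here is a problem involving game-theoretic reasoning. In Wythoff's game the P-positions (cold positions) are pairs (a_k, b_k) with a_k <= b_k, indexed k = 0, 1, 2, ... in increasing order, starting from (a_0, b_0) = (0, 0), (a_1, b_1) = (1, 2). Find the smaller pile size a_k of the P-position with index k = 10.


By Wythoff's theorem, a_k = floor(k * phi) and b_k = floor(k * phi^2) = a_k + k, where phi = (1 + sqrt(5))/2 is the golden ratio.
phi = (1 + sqrt(5))/2 = 1.618034
k = 10
k * phi = 10 * 1.618034 = 16.180340
a_10 = floor(k * phi) = 16

16


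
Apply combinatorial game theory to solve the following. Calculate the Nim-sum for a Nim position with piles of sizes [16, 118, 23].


We need the XOR (exclusive or) of all pile sizes.
After XOR-ing pile 1 (size 16): 0 XOR 16 = 16
After XOR-ing pile 2 (size 118): 16 XOR 118 = 102
After XOR-ing pile 3 (size 23): 102 XOR 23 = 113
The Nim-value of this position is 113.

113


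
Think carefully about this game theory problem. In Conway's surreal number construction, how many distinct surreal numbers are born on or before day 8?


Day 0: {|} = 0 is born. Count = 1.
Day n: the number of surreal numbers born by day n is 2^(n+1) - 1.
By day 0: 2^1 - 1 = 1
By day 1: 2^2 - 1 = 3
By day 2: 2^3 - 1 = 7
By day 3: 2^4 - 1 = 15
By day 4: 2^5 - 1 = 31
By day 5: 2^6 - 1 = 63
By day 6: 2^7 - 1 = 127
By day 7: 2^8 - 1 = 255
By day 8: 2^9 - 1 = 511
By day 8: 511 surreal numbers.

511


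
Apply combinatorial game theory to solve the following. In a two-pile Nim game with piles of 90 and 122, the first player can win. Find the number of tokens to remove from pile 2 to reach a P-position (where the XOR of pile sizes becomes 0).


Piles: 90 and 122
Current XOR: 90 XOR 122 = 32 (non-zero, so this is an N-position).
To make the XOR zero, we need to find a move that balances the piles.
For pile 2 (size 122): target = 122 XOR 32 = 90
We reduce pile 2 from 122 to 90.
Tokens removed: 122 - 90 = 32
Verification: 90 XOR 90 = 0

32


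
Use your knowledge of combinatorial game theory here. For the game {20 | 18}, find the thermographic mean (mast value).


Game = {20 | 18}, a switch {a | b} with numbers a > b.
Its thermograph has left wall a - t and right wall b + t, which meet at t = (a - b)/2, where both equal (a + b)/2. So the mast (mean value) is at (a + b)/2.
Mean = (20 + (18))/2 = 38/2 = 19

19


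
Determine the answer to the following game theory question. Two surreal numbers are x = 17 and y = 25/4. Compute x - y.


x = 17, y = 25/4
Converting to common denominator: 4
x = 68/4, y = 25/4
x - y = 17 - 25/4 = 43/4

43/4


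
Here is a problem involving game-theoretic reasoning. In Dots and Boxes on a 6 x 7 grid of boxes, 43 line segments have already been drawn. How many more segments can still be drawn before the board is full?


Grid: 6 x 7 boxes, i.e. 7 rows and 8 columns of dots.
Horizontal edges: (rows + 1) * cols = 7 * 7 = 49
Vertical edges: rows * (cols + 1) = 6 * 8 = 48
Total edges: 49 + 48 = 97
Edges drawn: 43
Remaining: 97 - 43 = 54

54


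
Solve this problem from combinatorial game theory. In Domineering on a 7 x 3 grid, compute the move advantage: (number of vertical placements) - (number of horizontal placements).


Board is 7 x 3 (rows x cols).
Left (vertical) placements: (rows-1) * cols = 6 * 3 = 18
Right (horizontal) placements: rows * (cols-1) = 7 * 2 = 14
Advantage = Left - Right = 18 - 14 = 4

4


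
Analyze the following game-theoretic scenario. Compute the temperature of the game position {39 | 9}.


The game is {39 | 9}, a switch {a | b} with numbers a > b.
Cooling {a | b} by t gives {a - t | b + t}, which stops being hot when a - t = b + t, i.e. at t = (a - b)/2. So the temperature of a switch is (a - b)/2.
Temperature = (Left option - Right option) / 2
= (39 - (9)) / 2
= 30 / 2
= 15

15


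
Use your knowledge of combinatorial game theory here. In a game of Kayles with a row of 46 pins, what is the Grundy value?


Kayles: a move removes 1 or 2 adjacent pins from a contiguous row.
Removing pins from a row of k leaves two independent rows (a, b) with a + b = k - 1 (one pin) or a + b = k - 2 (two pins); an end removal gives a = 0.
By Sprague-Grundy, G(k) = mex{ G(a) XOR G(b) } over all these splits. G(0) = 0.
G(1): splits (0,0):0^0=0 -> mex({0}) = 1
G(2): splits (0,1):0^1=1 (0,0):0^0=0 -> mex({0, 1}) = 2
G(3): splits (0,2):0^2=2 (1,1):1^1=0 (0,1):0^1=1 -> mex({0, 1, 2}) = 3
G(4): splits (0,3):0^3=3 (1,2):1^2=3 (0,2):0^2=2 (1,1):1^1=0 -> mex({0, 2, 3}) = 1
G(5): splits (0,4):0^1=1 (1,3):1^3=2 (2,2):2^2=0 (0,3):0^3=3 (1,2):1^2=3 -> mex({0, 1, 2, 3}) = 4
G(6) = mex({0, 1, 2, 4}) = 3
G(7) = mex({0, 1, 3, 4, 5}) = 2
G(8) = mex({0, 2, 3, 5, 6}) = 1
G(9) = mex({0, 1, 2, 3, 6, 7}) = 4
G(10) = mex({0, 1, 3, 4, 5, 7}) = 2
G(11) = mex({0, 1, 2, 3, 4, 5}) = 6
G(12) = mex({0, 1, 2, 3, 5, 6, 7}) = 4
G(13) = mex({0, 2, 3, 4, 6, 7}) = 1
G(14) = mex({0, 1, 4, 5, 6, 7}) = 2
G(15) = mex({0, 1, 2, 3, 4, 5, 6}) = 7
G(16) = mex({0, 2, 3, 5, 6, 7}) = 1
G(17) = mex({0, 1, 2, 3, 5, 6, 7}) = 4
G(18) = mex({0, 1, 2, 4, 5, 6}) = 3
G(19) = mex({0, 1, 3, 4, 5, 7}) = 2
G(20) = mex({0, 2, 3, 4, 5, 6, 7}) = 1
G(21) = mex({0, 1, 2, 3, 5, 6, 7}) = 4
G(22) = mex({0, 1, 2, 3, 4, 5, 7}) = 6
G(23) = mex({0, 1, 2, 3, 4, 5, 6}) = 7
G(24) = mex({0, 1, 2, 3, 5, 6, 7}) = 4
G(25) = mex({0, 2, 3, 4, 6, 7}) = 1
G(26) = mex({0, 1, 3, 4, 5, 6, 7}) = 2
G(27) = mex({0, 1, 2, 3, 4, 5, 6, 7}) = 8
G(28) = mex({0, 1, 2, 3, 4, 6, 7, 8}) = 5
G(29) = mex({0, 1, 2, 3, 5, 6, 7, 8, 9}) = 4
G(30) = mex({0, 1, 2, 3, 4, 5, 6, 9, 10}) = 7
G(31) = mex({0, 1, 3, 4, 5, 7, 10, 11}) = 2
G(32) = mex({0, 2, 3, 4, 5, 6, 7, 9, 11}) = 1
G(33) = mex({0, 1, 2, 3, 4, 5, 6, 7, 9, 12}) = 8
G(34) = mex({0, 1, 2, 3, 4, 5, 7, 8, 11, 12}) = 6
G(35) = mex({0, 1, 2, 3, 4, 5, 6, 8, 9, 10, 11}) = 7
G(36) = mex({0, 1, 2, 3, 5, 6, 7, 9, 10}) = 4
G(37) = mex({0, 2, 3, 4, 6, 7, 9, 10, 11, 12}) = 1
G(38) = mex({0, 1, 3, 4, 5, 6, 7, 9, 10, 11, 12}) = 2
G(39) = mex({0, 1, 2, 4, 5, 6, 7, 9, 10, 12, 14}) = 3
G(40) = mex({0, 2, 3, 4, 6, 7, 11, 12, 14}) = 1
G(41) = mex({0, 1, 2, 3, 5, 6, 7, 9, 10, 11, 12}) = 4
G(42) = mex({0, 1, 2, 3, 4, 5, 6, 9, 10}) = 7
G(43) = mex({0, 1, 3, 4, 5, 7, 9, 10, 12, 15}) = 2
G(44) = mex({0, 2, 3, 4, 5, 6, 7, 9, 10, 12, 15}) = 1
G(45) = mex({0, 1, 2, 3, 4, 5, 6, 7, 9, 10, 12, 14}) = 8
G(46) = mex({0, 1, 3, 4, 5, 7, 8, 11, 12, 14}) = 2
Therefore G(46) = 2.

2


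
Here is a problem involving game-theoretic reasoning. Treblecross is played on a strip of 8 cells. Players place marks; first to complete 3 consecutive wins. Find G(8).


Treblecross: place X on empty cells; 3-in-a-row wins.
Playing within two cells of an existing X lets the opponent win at once, so sensible play treats the cells i-2..i+2 around each X as dead. The player left with no safe cell loses, so this is a normal-play take-away game on strips of safe cells.
Placing X at cell i (0-indexed) of a strip of k safe cells leaves independent strips of sizes max(0, i-2) and max(0, k-i-3). Hence G(k) = mex{ G(max(0,i-2)) XOR G(max(0,k-i-3)) : 0 <= i < k }, with G(0) = 0.
G(1): splits (0,0):0^0=0 -> mex({0}) = 1
G(2): splits (0,0):0^0=0 -> mex({0}) = 1
G(3): splits (0,0):0^0=0 -> mex({0}) = 1
G(4): splits (0,1):0^1=1 (0,0):0^0=0 -> mex({0, 1}) = 2
G(5): splits (0,2):0^1=1 (0,1):0^1=1 (0,0):0^0=0 -> mex({0, 1}) = 2
G(6) = mex({1}) = 0
G(7) = mex({0, 1, 2}) = 3
G(8) = mex({0, 1, 2}) = 3
Therefore G(8) = 3.

3


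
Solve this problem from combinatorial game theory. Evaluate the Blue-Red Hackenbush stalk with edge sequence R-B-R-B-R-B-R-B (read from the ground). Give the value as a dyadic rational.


Edges (from ground): R-B-R-B-R-B-R-B
By Berlekamp's sign-expansion rule, a Blue-Red Hackenbush stalk has the value of the surreal number whose sign sequence is the edge sequence with B -> + and R -> -.
Sign sequence: -+-+-+-+
Trace the sign expansion in the surreal number tree, starting from 0:
Edge 1: R (sign -) -> bounds (-inf, 0), value = -1
Edge 2: B (sign +) -> bounds (-1, 0), value = -1/2
Edge 3: R (sign -) -> bounds (-1, -1/2), value = -3/4
Edge 4: B (sign +) -> bounds (-3/4, -1/2), value = -5/8
Edge 5: R (sign -) -> bounds (-3/4, -5/8), value = -11/16
Edge 6: B (sign +) -> bounds (-11/16, -5/8), value = -21/32
Edge 7: R (sign -) -> bounds (-11/16, -21/32), value = -43/64
Edge 8: B (sign +) -> bounds (-43/64, -21/32), value = -85/128
Game value = -85/128

-85/128


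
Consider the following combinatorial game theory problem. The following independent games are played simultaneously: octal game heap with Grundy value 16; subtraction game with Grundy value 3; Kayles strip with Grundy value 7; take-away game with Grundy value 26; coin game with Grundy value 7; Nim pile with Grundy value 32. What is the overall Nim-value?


By the Sprague-Grundy theorem, the Grundy value of a sum of games is the XOR of individual Grundy values.
octal game heap: Grundy value = 16. Running XOR: 0 XOR 16 = 16
subtraction game: Grundy value = 3. Running XOR: 16 XOR 3 = 19
Kayles strip: Grundy value = 7. Running XOR: 19 XOR 7 = 20
take-away game: Grundy value = 26. Running XOR: 20 XOR 26 = 14
coin game: Grundy value = 7. Running XOR: 14 XOR 7 = 9
Nim pile: Grundy value = 32. Running XOR: 9 XOR 32 = 41
The combined Grundy value is 41.

41


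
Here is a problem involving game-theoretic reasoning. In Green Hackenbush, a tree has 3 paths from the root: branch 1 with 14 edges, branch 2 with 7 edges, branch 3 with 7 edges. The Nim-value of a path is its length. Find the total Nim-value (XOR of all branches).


The tree has 3 branches from the ground vertex.
In Green Hackenbush, the Nim-value of a simple path of length k is k.
Branch 1: length 14, Nim-value = 14
Branch 2: length 7, Nim-value = 7
Branch 3: length 7, Nim-value = 7
Total Nim-value = XOR of all branch values:
0 XOR 14 = 14
14 XOR 7 = 9
9 XOR 7 = 14
Nim-value of the tree = 14

14


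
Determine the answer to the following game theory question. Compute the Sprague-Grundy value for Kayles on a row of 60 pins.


Kayles: a move removes 1 or 2 adjacent pins from a contiguous row.
Removing pins from a row of k leaves two independent rows (a, b) with a + b = k - 1 (one pin) or a + b = k - 2 (two pins); an end removal gives a = 0.
By Sprague-Grundy, G(k) = mex{ G(a) XOR G(b) } over all these splits. G(0) = 0.
G(1): splits (0,0):0^0=0 -> mex({0}) = 1
G(2): splits (0,1):0^1=1 (0,0):0^0=0 -> mex({0, 1}) = 2
G(3): splits (0,2):0^2=2 (1,1):1^1=0 (0,1):0^1=1 -> mex({0, 1, 2}) = 3
G(4): splits (0,3):0^3=3 (1,2):1^2=3 (0,2):0^2=2 (1,1):1^1=0 -> mex({0, 2, 3}) = 1
G(5): splits (0,4):0^1=1 (1,3):1^3=2 (2,2):2^2=0 (0,3):0^3=3 (1,2):1^2=3 -> mex({0, 1, 2, 3}) = 4
G(6) = mex({0, 1, 2, 4}) = 3
G(7) = mex({0, 1, 3, 4, 5}) = 2
G(8) = mex({0, 2, 3, 5, 6}) = 1
G(9) = mex({0, 1, 2, 3, 6, 7}) = 4
G(10) = mex({0, 1, 3, 4, 5, 7}) = 2
G(11) = mex({0, 1, 2, 3, 4, 5}) = 6
G(12) = mex({0, 1, 2, 3, 5, 6, 7}) = 4
G(13) = mex({0, 2, 3, 4, 6, 7}) = 1
G(14) = mex({0, 1, 4, 5, 6, 7}) = 2
G(15) = mex({0, 1, 2, 3, 4, 5, 6}) = 7
G(16) = mex({0, 2, 3, 5, 6, 7}) = 1
G(17) = mex({0, 1, 2, 3, 5, 6, 7}) = 4
G(18) = mex({0, 1, 2, 4, 5, 6}) = 3
G(19) = mex({0, 1, 3, 4, 5, 7}) = 2
G(20) = mex({0, 2, 3, 4, 5, 6, 7}) = 1
G(21) = mex({0, 1, 2, 3, 5, 6, 7}) = 4
G(22) = mex({0, 1, 2, 3, 4, 5, 7}) = 6
G(23) = mex({0, 1, 2, 3, 4, 5, 6}) = 7
G(24) = mex({0, 1, 2, 3, 5, 6, 7}) = 4
G(25) = mex({0, 2, 3, 4, 6, 7}) = 1
G(26) = mex({0, 1, 3, 4, 5, 6, 7}) = 2
G(27) = mex({0, 1, 2, 3, 4, 5, 6, 7}) = 8
G(28) = mex({0, 1, 2, 3, 4, 6, 7, 8}) = 5
G(29) = mex({0, 1, 2, 3, 5, 6, 7, 8, 9}) = 4
G(30) = mex({0, 1, 2, 3, 4, 5, 6, 9, 10}) = 7
G(31) = mex({0, 1, 3, 4, 5, 7, 10, 11}) = 2
G(32) = mex({0, 2, 3, 4, 5, 6, 7, 9, 11}) = 1
G(33) = mex({0, 1, 2, 3, 4, 5, 6, 7, 9, 12}) = 8
G(34) = mex({0, 1, 2, 3, 4, 5, 7, 8, 11, 12}) = 6
G(35) = mex({0, 1, 2, 3, 4, 5, 6, 8, 9, 10, 11}) = 7
G(36) = mex({0, 1, 2, 3, 5, 6, 7, 9, 10}) = 4
G(37) = mex({0, 2, 3, 4, 6, 7, 9, 10, 11, 12}) = 1
G(38) = mex({0, 1, 3, 4, 5, 6, 7, 9, 10, 11, 12}) = 2
G(39) = mex({0, 1, 2, 4, 5, 6, 7, 9, 10, 12, 14}) = 3
G(40) = mex({0, 2, 3, 4, 6, 7, 11, 12, 14}) = 1
G(41) = mex({0, 1, 2, 3, 5, 6, 7, 9, 10, 11, 12}) = 4
G(42) = mex({0, 1, 2, 3, 4, 5, 6, 9, 10}) = 7
G(43) = mex({0, 1, 3, 4, 5, 7, 9, 10, 12, 15}) = 2
G(44) = mex({0, 2, 3, 4, 5, 6, 7, 9, 10, 12, 15}) = 1
G(45) = mex({0, 1, 2, 3, 4, 5, 6, 7, 9, 10, 12, 14}) = 8
G(46) = mex({0, 1, 3, 4, 5, 7, 8, 11, 12, 14}) = 2
G(47) = mex({0, 1, 2, 3, 4, 5, 6, 8, 9, 10, 11, 12}) = 7
G(48) = mex({0, 1, 2, 3, 5, 6, 7, 9, 10}) = 4
G(49) = mex({0, 2, 3, 4, 6, 7, 9, 10, 11, 12, 15}) = 1
G(50) = mex({0, 1, 4, 5, 6, 7, 9, 11, 12, 14, 15}) = 2
G(51) = mex({0, 1, 2, 3, 4, 5, 6, 7, 9, 12, 14, 15}) = 8
G(52) = mex({0, 2, 3, 4, 5, 6, 7, 8, 11, 12, 15}) = 1
G(53) = mex({0, 1, 2, 3, 5, 6, 7, 8, 9, 10, 11, 12}) = 4
G(54) = mex({0, 1, 2, 3, 4, 5, 6, 9, 10}) = 7
G(55) = mex({0, 1, 3, 4, 5, 7, 9, 10, 11, 12}) = 2
G(56) = mex({0, 2, 3, 4, 5, 6, 7, 9, 10, 11, 12, 13, 14}) = 1
G(57) = mex({0, 1, 2, 3, 5, 6, 7, 9, 10, 12, 13, 14, 15}) = 4
G(58) = mex({0, 1, 3, 4, 5, 7, 11, 12, 14, 15}) = 2
G(59) = mex({0, 1, 2, 3, 4, 5, 6, 9, 10, 11, 12, 15}) = 7
G(60) = mex({0, 1, 2, 3, 5, 6, 7, 9, 10}) = 4
Therefore G(60) = 4.

4
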